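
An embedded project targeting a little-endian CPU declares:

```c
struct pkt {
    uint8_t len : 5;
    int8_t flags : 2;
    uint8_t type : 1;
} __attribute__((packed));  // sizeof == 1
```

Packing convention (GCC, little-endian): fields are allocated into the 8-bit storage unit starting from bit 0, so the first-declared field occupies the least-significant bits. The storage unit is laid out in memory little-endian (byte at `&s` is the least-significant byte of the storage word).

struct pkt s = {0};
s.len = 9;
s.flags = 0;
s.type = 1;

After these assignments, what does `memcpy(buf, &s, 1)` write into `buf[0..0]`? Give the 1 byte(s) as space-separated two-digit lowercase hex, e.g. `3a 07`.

89

len (5b) val=9 bits=0x9 at bit 0: 0x09
flags (2b) val=0 bits=0x0 at bit 5: 0x09
type (1b) val=1 bits=0x1 at bit 7: 0x89
word = 0x89 → little-endian bytes:
  [0]=0x89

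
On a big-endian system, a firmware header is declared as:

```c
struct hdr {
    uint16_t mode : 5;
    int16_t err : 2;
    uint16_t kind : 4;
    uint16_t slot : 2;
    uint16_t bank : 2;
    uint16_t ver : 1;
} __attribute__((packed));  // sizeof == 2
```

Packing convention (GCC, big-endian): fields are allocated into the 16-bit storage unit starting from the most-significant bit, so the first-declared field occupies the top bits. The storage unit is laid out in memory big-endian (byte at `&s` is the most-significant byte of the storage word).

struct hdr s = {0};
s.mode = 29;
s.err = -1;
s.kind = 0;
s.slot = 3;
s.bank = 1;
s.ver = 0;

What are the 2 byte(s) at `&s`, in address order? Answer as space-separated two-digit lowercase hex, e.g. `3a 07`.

ee 1a

mode:5 = 29 → 0x1d << 11 → word 0xe800
err:2 = -1 → 0x3 << 9 → word 0xee00
kind:4 = 0 → 0x0 << 5 → word 0xee00
slot:2 = 3 → 0x3 << 3 → word 0xee18
bank:2 = 1 → 0x1 << 1 → word 0xee1a
ver:1 = 0 → 0x0 << 0 → word 0xee1a
word = 0xee1a → big-endian bytes:
  [0]=0xee  [1]=0x1a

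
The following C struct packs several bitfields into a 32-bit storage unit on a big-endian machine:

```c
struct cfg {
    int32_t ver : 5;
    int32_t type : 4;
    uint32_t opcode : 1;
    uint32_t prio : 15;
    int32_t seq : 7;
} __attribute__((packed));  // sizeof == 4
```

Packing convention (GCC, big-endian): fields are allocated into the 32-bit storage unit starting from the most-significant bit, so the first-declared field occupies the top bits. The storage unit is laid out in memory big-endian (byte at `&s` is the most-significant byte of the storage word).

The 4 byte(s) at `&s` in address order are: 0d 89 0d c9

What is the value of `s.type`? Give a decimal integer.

-5

[0]=0x0d [1]=0x89 [2]=0x0d [3]=0xc9 (big-endian) → word 0x0d890dc9
ver:5 @ bit 27 → (0x0d890dc9>>27)&0x1f = 0x1
type:4 @ bit 23 → (0x0d890dc9>>23)&0xf = 0xb  ←
opcode:1 @ bit 22 → (0x0d890dc9>>22)&0x1 = 0x0
prio:15 @ bit 7 → (0x0d890dc9>>7)&0x7fff = 0x121b
seq:7 @ bit 0 → (0x0d890dc9>>0)&0x7f = 0x49
type signed 4b, MSB=1: 11 - 16 = -5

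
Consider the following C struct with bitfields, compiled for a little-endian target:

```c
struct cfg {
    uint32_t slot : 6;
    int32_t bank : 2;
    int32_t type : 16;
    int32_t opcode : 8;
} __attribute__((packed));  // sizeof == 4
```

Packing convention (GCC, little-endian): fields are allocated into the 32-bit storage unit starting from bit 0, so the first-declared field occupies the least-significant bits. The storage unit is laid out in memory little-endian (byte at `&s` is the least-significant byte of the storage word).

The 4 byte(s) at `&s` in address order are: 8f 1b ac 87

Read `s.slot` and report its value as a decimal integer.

15

[0]=0x8f [1]=0x1b [2]=0xac [3]=0x87 (little-endian) → word 0x87ac1b8f
slot:6 @ bit 0 → (0x87ac1b8f>>0)&0x3f = 0xf  ←
bank:2 @ bit 6 → (0x87ac1b8f>>6)&0x3 = 0x2
type:16 @ bit 8 → (0x87ac1b8f>>8)&0xffff = 0xac1b
opcode:8 @ bit 24 → (0x87ac1b8f>>24)&0xff = 0x87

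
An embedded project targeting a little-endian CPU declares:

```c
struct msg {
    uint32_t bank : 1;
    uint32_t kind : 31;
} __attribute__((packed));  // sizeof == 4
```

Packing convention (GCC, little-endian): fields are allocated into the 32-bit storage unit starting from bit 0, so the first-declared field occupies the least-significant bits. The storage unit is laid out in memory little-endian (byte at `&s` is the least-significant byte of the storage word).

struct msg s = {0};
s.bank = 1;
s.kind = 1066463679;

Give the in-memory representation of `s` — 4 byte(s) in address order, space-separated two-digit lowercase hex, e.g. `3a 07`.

7f e3 21 7f

[0+:1] bank=1 & 0x1 = 0x1; word=0x00000001
[1+:31] kind=1066463679 & 0x7fffffff = 0x3f90f1bf; word=0x7f21e37f
word = 0x7f21e37f → little-endian bytes:
  [0]=0x7f  [1]=0xe3  [2]=0x21  [3]=0x7f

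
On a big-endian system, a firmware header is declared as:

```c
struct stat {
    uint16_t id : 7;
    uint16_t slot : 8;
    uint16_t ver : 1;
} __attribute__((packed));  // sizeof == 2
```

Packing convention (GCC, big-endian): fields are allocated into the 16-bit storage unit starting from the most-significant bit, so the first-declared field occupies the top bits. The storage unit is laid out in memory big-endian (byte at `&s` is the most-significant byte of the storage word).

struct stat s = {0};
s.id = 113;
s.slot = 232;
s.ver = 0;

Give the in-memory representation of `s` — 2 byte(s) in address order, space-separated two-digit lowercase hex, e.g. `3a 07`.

e3 d0

[9+:7] id=113 & 0x7f = 0x71; word=0xe200
[1+:8] slot=232 & 0xff = 0xe8; word=0xe3d0
[0+:1] ver=0 & 0x1 = 0x0; word=0xe3d0
word = 0xe3d0 → big-endian bytes:
  [0]=0xe3  [1]=0xd0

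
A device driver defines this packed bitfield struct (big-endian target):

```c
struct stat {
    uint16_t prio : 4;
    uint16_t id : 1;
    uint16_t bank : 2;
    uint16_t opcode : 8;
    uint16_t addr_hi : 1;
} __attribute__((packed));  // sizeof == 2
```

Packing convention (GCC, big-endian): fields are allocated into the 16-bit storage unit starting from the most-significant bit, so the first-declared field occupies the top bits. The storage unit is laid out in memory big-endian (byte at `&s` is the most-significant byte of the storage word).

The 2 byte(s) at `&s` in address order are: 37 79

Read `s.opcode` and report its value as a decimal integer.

[0]=0x37 [1]=0x79 (big-endian) → word 0x3779
prio:4 @ bit 12 → (0x3779>>12)&0xf = 0x3
id:1 @ bit 11 → (0x3779>>11)&0x1 = 0x0
bank:2 @ bit 9 → (0x3779>>9)&0x3 = 0x3
opcode:8 @ bit 1 → (0x3779>>1)&0xff = 0xbc  ←
addr_hi:1 @ bit 0 → (0x3779>>0)&0x1 = 0x1

188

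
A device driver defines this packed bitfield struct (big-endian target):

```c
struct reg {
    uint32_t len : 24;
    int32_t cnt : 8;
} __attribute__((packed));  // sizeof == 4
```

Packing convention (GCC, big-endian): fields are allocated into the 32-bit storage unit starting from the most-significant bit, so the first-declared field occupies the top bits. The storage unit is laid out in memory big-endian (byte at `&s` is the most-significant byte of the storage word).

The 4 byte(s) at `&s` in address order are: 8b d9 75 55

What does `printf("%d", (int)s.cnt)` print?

85

[0]=0x8b [1]=0xd9 [2]=0x75 [3]=0x55 (big-endian) → word 0x8bd97555
len [8+:24] = (word>>8) & 0xffffff = 9165173
cnt [0+:8] = (word>>0) & 0xff = 85  ←
cnt signed 8b, MSB=0: value = 85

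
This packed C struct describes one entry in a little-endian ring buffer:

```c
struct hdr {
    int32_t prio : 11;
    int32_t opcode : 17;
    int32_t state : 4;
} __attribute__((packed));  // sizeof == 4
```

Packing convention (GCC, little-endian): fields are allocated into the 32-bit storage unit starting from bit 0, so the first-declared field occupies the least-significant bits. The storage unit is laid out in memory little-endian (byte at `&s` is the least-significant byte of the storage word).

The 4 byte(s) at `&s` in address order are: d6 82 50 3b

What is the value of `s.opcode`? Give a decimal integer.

-38384

[0]=0xd6 [1]=0x82 [2]=0x50 [3]=0x3b (little-endian) → word 0x3b5082d6
prio:11 @ bit 0 → (0x3b5082d6>>0)&0x7ff = 0x2d6
opcode:17 @ bit 11 → (0x3b5082d6>>11)&0x1ffff = 0x16a10  ←
state:4 @ bit 28 → (0x3b5082d6>>28)&0xf = 0x3
opcode signed 17b, MSB=1: 92688 - 131072 = -38384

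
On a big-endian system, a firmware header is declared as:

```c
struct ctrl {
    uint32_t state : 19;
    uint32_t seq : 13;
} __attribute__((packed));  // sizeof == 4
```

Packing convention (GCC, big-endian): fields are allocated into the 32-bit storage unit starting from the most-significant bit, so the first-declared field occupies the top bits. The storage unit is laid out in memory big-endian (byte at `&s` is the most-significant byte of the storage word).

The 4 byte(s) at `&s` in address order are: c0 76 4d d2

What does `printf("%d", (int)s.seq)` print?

[0]=0xc0 [1]=0x76 [2]=0x4d [3]=0xd2 (big-endian) → word 0xc0764dd2
state [13+:19] = (word>>13) & 0x7ffff = 394162
seq [0+:13] = (word>>0) & 0x1fff = 3538  ←

3538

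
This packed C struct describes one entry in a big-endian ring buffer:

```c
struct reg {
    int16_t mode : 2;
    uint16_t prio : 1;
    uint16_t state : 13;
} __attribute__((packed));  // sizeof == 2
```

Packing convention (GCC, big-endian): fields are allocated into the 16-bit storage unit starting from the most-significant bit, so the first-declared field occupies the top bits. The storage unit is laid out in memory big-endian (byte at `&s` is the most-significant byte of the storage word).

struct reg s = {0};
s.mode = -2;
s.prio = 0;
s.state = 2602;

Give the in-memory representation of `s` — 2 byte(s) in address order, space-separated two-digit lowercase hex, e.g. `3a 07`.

mode:2 = -2 → 0x2 << 14 → word 0x8000
prio:1 = 0 → 0x0 << 13 → word 0x8000
state:13 = 2602 → 0xa2a << 0 → word 0x8a2a
word = 0x8a2a → big-endian bytes:
  [0]=0x8a  [1]=0x2a

8a 2a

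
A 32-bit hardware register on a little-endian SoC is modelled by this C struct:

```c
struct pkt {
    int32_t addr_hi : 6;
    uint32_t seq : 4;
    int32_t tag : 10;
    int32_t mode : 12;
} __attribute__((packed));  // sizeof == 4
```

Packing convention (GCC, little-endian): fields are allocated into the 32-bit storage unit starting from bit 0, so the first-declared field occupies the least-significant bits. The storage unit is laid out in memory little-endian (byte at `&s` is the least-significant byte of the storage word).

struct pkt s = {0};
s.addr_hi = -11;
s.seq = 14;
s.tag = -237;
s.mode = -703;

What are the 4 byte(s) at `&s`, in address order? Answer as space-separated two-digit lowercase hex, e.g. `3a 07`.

addr_hi:6 = -11 → 0x35 << 0 → word 0x00000035
seq:4 = 14 → 0xe << 6 → word 0x000003b5
tag:10 = -237 → 0x313 << 10 → word 0x000c4fb5
mode:12 = -703 → 0xd41 << 20 → word 0xd41c4fb5
word = 0xd41c4fb5 → little-endian bytes:
  [0]=0xb5  [1]=0x4f  [2]=0x1c  [3]=0xd4

b5 4f 1c d4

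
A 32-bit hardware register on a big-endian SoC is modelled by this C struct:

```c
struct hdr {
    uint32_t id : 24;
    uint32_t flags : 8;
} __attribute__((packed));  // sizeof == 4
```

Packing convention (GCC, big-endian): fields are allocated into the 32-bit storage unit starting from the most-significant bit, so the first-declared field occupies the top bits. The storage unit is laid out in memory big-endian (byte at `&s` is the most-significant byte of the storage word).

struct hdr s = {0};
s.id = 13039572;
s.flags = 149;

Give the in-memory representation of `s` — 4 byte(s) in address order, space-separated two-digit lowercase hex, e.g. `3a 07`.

id (24b) val=13039572 bits=0xc6f7d4 at bit 8: 0xc6f7d400
flags (8b) val=149 bits=0x95 at bit 0: 0xc6f7d495
word = 0xc6f7d495 → big-endian bytes:
  [0]=0xc6  [1]=0xf7  [2]=0xd4  [3]=0x95

c6 f7 d4 95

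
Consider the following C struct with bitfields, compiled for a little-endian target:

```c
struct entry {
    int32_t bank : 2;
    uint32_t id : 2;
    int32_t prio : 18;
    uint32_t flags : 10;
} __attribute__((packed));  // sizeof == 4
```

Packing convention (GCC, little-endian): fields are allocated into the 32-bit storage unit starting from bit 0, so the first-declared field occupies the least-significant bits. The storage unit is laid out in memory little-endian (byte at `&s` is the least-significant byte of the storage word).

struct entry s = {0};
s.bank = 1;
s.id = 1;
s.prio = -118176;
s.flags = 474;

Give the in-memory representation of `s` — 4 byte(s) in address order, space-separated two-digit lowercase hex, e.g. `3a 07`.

05 26 a3 76

bank:2 = 1 → 0x1 << 0 → word 0x00000001
id:2 = 1 → 0x1 << 2 → word 0x00000005
prio:18 = -118176 → 0x23260 << 4 → word 0x00232605
flags:10 = 474 → 0x1da << 22 → word 0x76a32605
word = 0x76a32605 → little-endian bytes:
  [0]=0x05  [1]=0x26  [2]=0xa3  [3]=0x76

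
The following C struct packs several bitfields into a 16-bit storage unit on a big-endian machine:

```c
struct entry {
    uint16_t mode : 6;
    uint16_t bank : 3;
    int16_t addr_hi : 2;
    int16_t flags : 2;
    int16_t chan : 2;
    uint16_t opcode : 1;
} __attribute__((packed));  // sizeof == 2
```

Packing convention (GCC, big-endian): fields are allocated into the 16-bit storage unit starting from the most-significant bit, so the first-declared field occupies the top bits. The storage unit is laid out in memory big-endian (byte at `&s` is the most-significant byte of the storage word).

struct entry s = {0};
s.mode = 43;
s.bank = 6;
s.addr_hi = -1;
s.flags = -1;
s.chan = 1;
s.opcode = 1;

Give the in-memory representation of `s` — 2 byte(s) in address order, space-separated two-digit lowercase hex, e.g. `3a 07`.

mode (6b) val=43 bits=0x2b at bit 10: 0xac00
bank (3b) val=6 bits=0x6 at bit 7: 0xaf00
addr_hi (2b) val=-1 bits=0x3 at bit 5: 0xaf60
flags (2b) val=-1 bits=0x3 at bit 3: 0xaf78
chan (2b) val=1 bits=0x1 at bit 1: 0xaf7a
opcode (1b) val=1 bits=0x1 at bit 0: 0xaf7b
word = 0xaf7b → big-endian bytes:
  [0]=0xaf  [1]=0x7b

af 7b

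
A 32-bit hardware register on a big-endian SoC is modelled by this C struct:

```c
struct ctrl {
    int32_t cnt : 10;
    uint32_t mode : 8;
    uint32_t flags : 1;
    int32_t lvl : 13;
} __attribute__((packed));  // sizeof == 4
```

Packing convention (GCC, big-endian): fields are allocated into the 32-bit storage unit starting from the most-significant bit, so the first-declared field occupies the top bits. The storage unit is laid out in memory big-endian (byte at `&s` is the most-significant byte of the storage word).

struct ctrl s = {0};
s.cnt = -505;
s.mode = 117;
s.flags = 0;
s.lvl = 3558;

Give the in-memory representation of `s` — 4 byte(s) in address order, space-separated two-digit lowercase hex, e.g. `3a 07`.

cnt (10b) val=-505 bits=0x207 at bit 22: 0x81c00000
mode (8b) val=117 bits=0x75 at bit 14: 0x81dd4000
flags (1b) val=0 bits=0x0 at bit 13: 0x81dd4000
lvl (13b) val=3558 bits=0xde6 at bit 0: 0x81dd4de6
word = 0x81dd4de6 → big-endian bytes:
  [0]=0x81  [1]=0xdd  [2]=0x4d  [3]=0xe6

81 dd 4d e6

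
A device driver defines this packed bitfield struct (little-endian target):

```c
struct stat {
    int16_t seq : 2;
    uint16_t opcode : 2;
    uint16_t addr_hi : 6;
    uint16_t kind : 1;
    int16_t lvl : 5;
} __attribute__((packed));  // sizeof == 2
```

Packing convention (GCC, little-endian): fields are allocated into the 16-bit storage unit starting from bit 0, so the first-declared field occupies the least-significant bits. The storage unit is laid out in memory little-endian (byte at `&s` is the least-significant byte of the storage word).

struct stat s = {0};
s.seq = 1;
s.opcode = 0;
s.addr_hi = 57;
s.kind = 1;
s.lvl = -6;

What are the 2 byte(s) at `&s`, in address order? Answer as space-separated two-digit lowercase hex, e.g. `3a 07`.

91 d7

seq:2 = 1 → 0x1 << 0 → word 0x0001
opcode:2 = 0 → 0x0 << 2 → word 0x0001
addr_hi:6 = 57 → 0x39 << 4 → word 0x0391
kind:1 = 1 → 0x1 << 10 → word 0x0791
lvl:5 = -6 → 0x1a << 11 → word 0xd791
word = 0xd791 → little-endian bytes:
  [0]=0x91  [1]=0xd7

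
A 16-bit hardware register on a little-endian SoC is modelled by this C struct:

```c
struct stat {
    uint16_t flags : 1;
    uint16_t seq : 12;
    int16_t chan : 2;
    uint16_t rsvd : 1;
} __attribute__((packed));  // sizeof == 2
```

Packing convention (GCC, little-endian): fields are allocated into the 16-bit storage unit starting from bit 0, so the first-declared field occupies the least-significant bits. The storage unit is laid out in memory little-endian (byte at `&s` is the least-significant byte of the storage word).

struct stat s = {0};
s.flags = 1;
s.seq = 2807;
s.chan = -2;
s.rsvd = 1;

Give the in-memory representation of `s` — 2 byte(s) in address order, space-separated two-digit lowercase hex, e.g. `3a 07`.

flags (1b) val=1 bits=0x1 at bit 0: 0x0001
seq (12b) val=2807 bits=0xaf7 at bit 1: 0x15ef
chan (2b) val=-2 bits=0x2 at bit 13: 0x55ef
rsvd (1b) val=1 bits=0x1 at bit 15: 0xd5ef
word = 0xd5ef → little-endian bytes:
  [0]=0xef  [1]=0xd5

ef d5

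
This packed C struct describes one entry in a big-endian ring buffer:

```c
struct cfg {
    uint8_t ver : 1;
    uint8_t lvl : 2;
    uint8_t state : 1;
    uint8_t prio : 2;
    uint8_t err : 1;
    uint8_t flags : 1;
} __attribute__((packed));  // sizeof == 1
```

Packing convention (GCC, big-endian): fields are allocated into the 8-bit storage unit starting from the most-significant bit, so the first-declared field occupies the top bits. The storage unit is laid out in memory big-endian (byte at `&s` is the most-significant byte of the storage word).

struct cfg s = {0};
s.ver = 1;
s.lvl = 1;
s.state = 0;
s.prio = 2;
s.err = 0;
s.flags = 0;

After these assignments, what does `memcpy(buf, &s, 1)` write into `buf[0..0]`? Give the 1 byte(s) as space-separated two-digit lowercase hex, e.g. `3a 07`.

[7+:1] ver=1 & 0x1 = 0x1; word=0x80
[5+:2] lvl=1 & 0x3 = 0x1; word=0xa0
[4+:1] state=0 & 0x1 = 0x0; word=0xa0
[2+:2] prio=2 & 0x3 = 0x2; word=0xa8
[1+:1] err=0 & 0x1 = 0x0; word=0xa8
[0+:1] flags=0 & 0x1 = 0x0; word=0xa8
word = 0xa8 → big-endian bytes:
  [0]=0xa8

a8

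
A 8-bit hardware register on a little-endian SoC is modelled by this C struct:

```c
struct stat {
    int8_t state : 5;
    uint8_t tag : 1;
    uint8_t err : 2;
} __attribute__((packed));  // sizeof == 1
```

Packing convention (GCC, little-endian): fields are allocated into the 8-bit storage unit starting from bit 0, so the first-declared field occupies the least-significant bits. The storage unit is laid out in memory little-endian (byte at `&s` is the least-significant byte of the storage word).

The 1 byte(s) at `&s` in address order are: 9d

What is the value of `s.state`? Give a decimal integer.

[0]=0x9d (little-endian) → word 0x9d
state:5 @ bit 0 → (0x9d>>0)&0x1f = 0x1d  ←
tag:1 @ bit 5 → (0x9d>>5)&0x1 = 0x0
err:2 @ bit 6 → (0x9d>>6)&0x3 = 0x2
state signed 5b, MSB=1: 29 - 32 = -3

-3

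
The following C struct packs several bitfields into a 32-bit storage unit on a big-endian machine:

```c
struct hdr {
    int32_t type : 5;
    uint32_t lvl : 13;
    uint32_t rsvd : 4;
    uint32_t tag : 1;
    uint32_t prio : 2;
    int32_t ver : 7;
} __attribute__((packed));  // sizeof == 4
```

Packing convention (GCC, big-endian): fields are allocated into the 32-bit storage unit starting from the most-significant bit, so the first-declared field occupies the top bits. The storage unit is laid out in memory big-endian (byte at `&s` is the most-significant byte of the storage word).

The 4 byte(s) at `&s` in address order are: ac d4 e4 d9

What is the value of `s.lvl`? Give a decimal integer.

[0]=0xac [1]=0xd4 [2]=0xe4 [3]=0xd9 (big-endian) → word 0xacd4e4d9
type [27+:5] = (word>>27) & 0x1f = 21
lvl [14+:13] = (word>>14) & 0x1fff = 4947  ←
rsvd [10+:4] = (word>>10) & 0xf = 9
tag [9+:1] = (word>>9) & 0x1 = 0
prio [7+:2] = (word>>7) & 0x3 = 1
ver [0+:7] = (word>>0) & 0x7f = 89

4947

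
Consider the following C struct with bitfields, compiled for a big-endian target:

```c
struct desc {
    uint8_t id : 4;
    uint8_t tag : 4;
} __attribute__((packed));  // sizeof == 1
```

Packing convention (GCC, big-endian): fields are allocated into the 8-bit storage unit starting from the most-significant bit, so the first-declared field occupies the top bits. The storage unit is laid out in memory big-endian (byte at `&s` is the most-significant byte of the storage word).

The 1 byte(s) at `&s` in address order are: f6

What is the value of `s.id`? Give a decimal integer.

15

[0]=0xf6 (big-endian) → word 0xf6
id:4 @ bit 4 → (0xf6>>4)&0xf = 0xf  ←
tag:4 @ bit 0 → (0xf6>>0)&0xf = 0x6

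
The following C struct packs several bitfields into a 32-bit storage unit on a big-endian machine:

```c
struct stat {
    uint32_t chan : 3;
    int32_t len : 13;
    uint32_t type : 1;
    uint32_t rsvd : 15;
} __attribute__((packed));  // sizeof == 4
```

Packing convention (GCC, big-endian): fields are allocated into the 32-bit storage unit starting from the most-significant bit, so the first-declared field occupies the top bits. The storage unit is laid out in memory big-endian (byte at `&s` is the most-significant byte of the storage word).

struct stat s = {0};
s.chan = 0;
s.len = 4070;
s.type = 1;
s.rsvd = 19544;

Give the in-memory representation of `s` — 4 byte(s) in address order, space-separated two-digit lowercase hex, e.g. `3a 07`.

0f e6 cc 58

chan:3 = 0 → 0x0 << 29 → word 0x00000000
len:13 = 4070 → 0xfe6 << 16 → word 0x0fe60000
type:1 = 1 → 0x1 << 15 → word 0x0fe68000
rsvd:15 = 19544 → 0x4c58 << 0 → word 0x0fe6cc58
word = 0x0fe6cc58 → big-endian bytes:
  [0]=0x0f  [1]=0xe6  [2]=0xcc  [3]=0x58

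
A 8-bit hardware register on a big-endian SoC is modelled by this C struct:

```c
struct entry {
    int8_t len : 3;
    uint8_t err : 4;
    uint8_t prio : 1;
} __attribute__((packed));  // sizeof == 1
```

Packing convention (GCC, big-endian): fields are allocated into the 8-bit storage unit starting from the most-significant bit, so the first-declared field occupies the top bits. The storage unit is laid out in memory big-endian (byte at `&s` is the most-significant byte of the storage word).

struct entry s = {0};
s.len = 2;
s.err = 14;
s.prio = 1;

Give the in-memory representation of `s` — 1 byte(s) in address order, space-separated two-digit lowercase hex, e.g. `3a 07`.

5d

len (3b) val=2 bits=0x2 at bit 5: 0x40
err (4b) val=14 bits=0xe at bit 1: 0x5c
prio (1b) val=1 bits=0x1 at bit 0: 0x5d
word = 0x5d → big-endian bytes:
  [0]=0x5d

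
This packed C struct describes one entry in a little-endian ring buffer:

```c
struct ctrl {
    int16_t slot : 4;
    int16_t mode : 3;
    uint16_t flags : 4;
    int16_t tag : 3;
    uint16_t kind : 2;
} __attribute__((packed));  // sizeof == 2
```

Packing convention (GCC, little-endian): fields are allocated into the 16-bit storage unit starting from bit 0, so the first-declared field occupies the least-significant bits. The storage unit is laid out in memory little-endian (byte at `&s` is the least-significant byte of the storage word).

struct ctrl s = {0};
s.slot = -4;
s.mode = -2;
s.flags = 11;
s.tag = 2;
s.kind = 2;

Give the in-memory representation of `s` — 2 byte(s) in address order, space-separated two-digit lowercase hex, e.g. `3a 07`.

ec 95

slot (4b) val=-4 bits=0xc at bit 0: 0x000c
mode (3b) val=-2 bits=0x6 at bit 4: 0x006c
flags (4b) val=11 bits=0xb at bit 7: 0x05ec
tag (3b) val=2 bits=0x2 at bit 11: 0x15ec
kind (2b) val=2 bits=0x2 at bit 14: 0x95ec
word = 0x95ec → little-endian bytes:
  [0]=0xec  [1]=0x95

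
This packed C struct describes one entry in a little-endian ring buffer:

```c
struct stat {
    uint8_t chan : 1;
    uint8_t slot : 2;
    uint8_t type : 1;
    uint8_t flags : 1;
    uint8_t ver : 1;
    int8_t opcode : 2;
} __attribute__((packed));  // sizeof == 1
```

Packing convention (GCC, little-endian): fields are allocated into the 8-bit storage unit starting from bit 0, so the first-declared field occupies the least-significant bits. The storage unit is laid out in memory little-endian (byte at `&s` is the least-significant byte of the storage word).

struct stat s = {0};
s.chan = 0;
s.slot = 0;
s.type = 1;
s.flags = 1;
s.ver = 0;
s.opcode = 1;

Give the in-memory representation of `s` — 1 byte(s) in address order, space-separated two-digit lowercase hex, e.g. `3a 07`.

[0+:1] chan=0 & 0x1 = 0x0; word=0x00
[1+:2] slot=0 & 0x3 = 0x0; word=0x00
[3+:1] type=1 & 0x1 = 0x1; word=0x08
[4+:1] flags=1 & 0x1 = 0x1; word=0x18
[5+:1] ver=0 & 0x1 = 0x0; word=0x18
[6+:2] opcode=1 & 0x3 = 0x1; word=0x58
word = 0x58 → little-endian bytes:
  [0]=0x58

58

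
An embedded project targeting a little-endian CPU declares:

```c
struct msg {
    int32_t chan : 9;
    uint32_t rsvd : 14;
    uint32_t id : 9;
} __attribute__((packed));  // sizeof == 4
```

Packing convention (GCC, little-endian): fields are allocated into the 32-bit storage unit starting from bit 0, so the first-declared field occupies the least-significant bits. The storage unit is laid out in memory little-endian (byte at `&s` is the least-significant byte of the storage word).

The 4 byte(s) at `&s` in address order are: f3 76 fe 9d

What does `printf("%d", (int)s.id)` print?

[0]=0xf3 [1]=0x76 [2]=0xfe [3]=0x9d (little-endian) → word 0x9dfe76f3
chan [0+:9] = (word>>0) & 0x1ff = 243
rsvd [9+:14] = (word>>9) & 0x3fff = 16187
id [23+:9] = (word>>23) & 0x1ff = 315  ←

315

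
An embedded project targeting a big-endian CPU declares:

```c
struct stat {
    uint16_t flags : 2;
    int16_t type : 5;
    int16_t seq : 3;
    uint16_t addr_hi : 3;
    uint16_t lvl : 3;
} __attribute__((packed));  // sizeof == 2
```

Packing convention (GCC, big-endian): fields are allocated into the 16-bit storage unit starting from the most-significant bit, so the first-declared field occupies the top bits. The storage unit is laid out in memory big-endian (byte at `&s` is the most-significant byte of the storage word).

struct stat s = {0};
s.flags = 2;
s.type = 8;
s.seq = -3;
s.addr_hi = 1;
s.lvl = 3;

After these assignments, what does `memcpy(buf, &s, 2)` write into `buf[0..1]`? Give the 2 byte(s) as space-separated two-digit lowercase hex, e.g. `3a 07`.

flags:2 = 2 → 0x2 << 14 → word 0x8000
type:5 = 8 → 0x8 << 9 → word 0x9000
seq:3 = -3 → 0x5 << 6 → word 0x9140
addr_hi:3 = 1 → 0x1 << 3 → word 0x9148
lvl:3 = 3 → 0x3 << 0 → word 0x914b
word = 0x914b → big-endian bytes:
  [0]=0x91  [1]=0x4b

91 4b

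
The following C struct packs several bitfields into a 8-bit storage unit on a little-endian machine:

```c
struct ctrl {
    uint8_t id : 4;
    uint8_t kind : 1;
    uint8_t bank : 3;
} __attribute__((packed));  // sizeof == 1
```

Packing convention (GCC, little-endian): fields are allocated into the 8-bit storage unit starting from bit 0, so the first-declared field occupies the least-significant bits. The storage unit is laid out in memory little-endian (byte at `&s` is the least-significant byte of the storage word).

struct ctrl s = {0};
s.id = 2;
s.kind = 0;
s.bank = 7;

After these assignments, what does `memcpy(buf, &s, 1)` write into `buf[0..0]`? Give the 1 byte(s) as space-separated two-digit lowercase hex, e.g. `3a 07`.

[0+:4] id=2 & 0xf = 0x2; word=0x02
[4+:1] kind=0 & 0x1 = 0x0; word=0x02
[5+:3] bank=7 & 0x7 = 0x7; word=0xe2
word = 0xe2 → little-endian bytes:
  [0]=0xe2

e2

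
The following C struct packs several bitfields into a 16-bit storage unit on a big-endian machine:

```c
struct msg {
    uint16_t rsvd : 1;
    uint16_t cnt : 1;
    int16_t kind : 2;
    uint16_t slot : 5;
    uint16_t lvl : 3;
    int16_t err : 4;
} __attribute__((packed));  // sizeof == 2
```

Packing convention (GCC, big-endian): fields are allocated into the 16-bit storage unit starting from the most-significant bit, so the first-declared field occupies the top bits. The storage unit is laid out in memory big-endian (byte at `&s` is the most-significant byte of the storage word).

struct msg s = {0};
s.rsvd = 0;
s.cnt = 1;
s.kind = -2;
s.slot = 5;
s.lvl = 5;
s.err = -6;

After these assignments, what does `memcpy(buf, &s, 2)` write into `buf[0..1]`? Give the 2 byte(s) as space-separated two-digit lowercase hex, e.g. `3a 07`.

rsvd (1b) val=0 bits=0x0 at bit 15: 0x0000
cnt (1b) val=1 bits=0x1 at bit 14: 0x4000
kind (2b) val=-2 bits=0x2 at bit 12: 0x6000
slot (5b) val=5 bits=0x5 at bit 7: 0x6280
lvl (3b) val=5 bits=0x5 at bit 4: 0x62d0
err (4b) val=-6 bits=0xa at bit 0: 0x62da
word = 0x62da → big-endian bytes:
  [0]=0x62  [1]=0xda

62 da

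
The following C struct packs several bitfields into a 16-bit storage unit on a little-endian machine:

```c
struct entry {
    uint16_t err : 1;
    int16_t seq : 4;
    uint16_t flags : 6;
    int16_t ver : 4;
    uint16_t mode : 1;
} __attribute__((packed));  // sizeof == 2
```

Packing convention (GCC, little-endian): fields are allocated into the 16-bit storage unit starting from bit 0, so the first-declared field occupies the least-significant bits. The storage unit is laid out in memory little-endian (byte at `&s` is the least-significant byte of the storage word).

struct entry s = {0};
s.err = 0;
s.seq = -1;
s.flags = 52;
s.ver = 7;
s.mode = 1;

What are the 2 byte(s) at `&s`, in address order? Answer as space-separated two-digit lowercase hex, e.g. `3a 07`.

[0+:1] err=0 & 0x1 = 0x0; word=0x0000
[1+:4] seq=-1 & 0xf = 0xf; word=0x001e
[5+:6] flags=52 & 0x3f = 0x34; word=0x069e
[11+:4] ver=7 & 0xf = 0x7; word=0x3e9e
[15+:1] mode=1 & 0x1 = 0x1; word=0xbe9e
word = 0xbe9e → little-endian bytes:
  [0]=0x9e  [1]=0xbe

9e be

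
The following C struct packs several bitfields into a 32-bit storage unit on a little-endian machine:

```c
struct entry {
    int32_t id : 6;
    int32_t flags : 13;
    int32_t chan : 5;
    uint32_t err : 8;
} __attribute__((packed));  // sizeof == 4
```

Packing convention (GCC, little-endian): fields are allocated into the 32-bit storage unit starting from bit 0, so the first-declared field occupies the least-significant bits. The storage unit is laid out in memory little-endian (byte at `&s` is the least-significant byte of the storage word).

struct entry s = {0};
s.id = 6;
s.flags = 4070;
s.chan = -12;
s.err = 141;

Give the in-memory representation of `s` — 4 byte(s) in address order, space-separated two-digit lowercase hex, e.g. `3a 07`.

86 f9 a3 8d

id (6b) val=6 bits=0x6 at bit 0: 0x00000006
flags (13b) val=4070 bits=0xfe6 at bit 6: 0x0003f986
chan (5b) val=-12 bits=0x14 at bit 19: 0x00a3f986
err (8b) val=141 bits=0x8d at bit 24: 0x8da3f986
word = 0x8da3f986 → little-endian bytes:
  [0]=0x86  [1]=0xf9  [2]=0xa3  [3]=0x8d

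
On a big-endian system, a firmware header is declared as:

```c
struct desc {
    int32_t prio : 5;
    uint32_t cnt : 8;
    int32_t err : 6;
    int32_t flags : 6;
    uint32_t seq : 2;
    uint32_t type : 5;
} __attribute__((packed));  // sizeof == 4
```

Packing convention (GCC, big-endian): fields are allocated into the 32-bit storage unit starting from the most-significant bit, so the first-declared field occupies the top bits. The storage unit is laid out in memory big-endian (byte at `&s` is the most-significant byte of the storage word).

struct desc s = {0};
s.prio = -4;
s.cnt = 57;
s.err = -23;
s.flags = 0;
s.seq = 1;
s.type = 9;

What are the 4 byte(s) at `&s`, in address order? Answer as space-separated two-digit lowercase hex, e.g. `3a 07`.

e1 cd 20 29

[27+:5] prio=-4 & 0x1f = 0x1c; word=0xe0000000
[19+:8] cnt=57 & 0xff = 0x39; word=0xe1c80000
[13+:6] err=-23 & 0x3f = 0x29; word=0xe1cd2000
[7+:6] flags=0 & 0x3f = 0x0; word=0xe1cd2000
[5+:2] seq=1 & 0x3 = 0x1; word=0xe1cd2020
[0+:5] type=9 & 0x1f = 0x9; word=0xe1cd2029
word = 0xe1cd2029 → big-endian bytes:
  [0]=0xe1  [1]=0xcd  [2]=0x20  [3]=0x29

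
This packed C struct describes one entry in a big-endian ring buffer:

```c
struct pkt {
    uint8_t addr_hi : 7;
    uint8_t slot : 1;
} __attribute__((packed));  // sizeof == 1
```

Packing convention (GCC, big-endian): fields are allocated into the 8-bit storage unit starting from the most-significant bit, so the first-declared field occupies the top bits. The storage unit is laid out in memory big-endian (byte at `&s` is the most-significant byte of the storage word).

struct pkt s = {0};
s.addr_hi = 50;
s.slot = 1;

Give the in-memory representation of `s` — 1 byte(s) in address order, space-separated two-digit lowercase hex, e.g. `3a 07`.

[1+:7] addr_hi=50 & 0x7f = 0x32; word=0x64
[0+:1] slot=1 & 0x1 = 0x1; word=0x65
word = 0x65 → big-endian bytes:
  [0]=0x65

65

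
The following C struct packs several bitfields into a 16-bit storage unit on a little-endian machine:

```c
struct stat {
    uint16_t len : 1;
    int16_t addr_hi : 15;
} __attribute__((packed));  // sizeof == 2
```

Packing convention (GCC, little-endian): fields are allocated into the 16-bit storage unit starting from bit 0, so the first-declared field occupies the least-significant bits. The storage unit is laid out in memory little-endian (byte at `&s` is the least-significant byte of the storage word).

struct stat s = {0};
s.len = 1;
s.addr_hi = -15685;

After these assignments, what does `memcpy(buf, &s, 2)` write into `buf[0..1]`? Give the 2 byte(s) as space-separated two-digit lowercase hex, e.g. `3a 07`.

77 85

[0+:1] len=1 & 0x1 = 0x1; word=0x0001
[1+:15] addr_hi=-15685 & 0x7fff = 0x42bb; word=0x8577
word = 0x8577 → little-endian bytes:
  [0]=0x77  [1]=0x85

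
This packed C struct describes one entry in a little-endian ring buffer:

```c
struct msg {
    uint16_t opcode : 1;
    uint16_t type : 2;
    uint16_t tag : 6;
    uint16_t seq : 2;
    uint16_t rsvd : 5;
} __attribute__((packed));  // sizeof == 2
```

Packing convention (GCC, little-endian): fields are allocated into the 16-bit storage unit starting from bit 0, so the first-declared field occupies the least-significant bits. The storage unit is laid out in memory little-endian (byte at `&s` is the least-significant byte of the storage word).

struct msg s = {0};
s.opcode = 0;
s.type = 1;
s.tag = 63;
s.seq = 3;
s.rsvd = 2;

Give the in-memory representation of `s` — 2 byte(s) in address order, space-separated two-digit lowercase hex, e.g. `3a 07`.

opcode:1 = 0 → 0x0 << 0 → word 0x0000
type:2 = 1 → 0x1 << 1 → word 0x0002
tag:6 = 63 → 0x3f << 3 → word 0x01fa
seq:2 = 3 → 0x3 << 9 → word 0x07fa
rsvd:5 = 2 → 0x2 << 11 → word 0x17fa
word = 0x17fa → little-endian bytes:
  [0]=0xfa  [1]=0x17

fa 17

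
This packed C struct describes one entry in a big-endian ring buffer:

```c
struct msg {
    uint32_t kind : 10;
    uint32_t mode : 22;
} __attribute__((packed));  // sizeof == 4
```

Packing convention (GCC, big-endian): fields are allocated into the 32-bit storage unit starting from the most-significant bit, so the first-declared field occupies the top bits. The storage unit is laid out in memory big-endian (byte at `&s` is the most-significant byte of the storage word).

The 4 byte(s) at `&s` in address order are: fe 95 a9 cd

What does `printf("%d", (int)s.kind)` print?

1018

[0]=0xfe [1]=0x95 [2]=0xa9 [3]=0xcd (big-endian) → word 0xfe95a9cd
kind:10 @ bit 22 → (0xfe95a9cd>>22)&0x3ff = 0x3fa  ←
mode:22 @ bit 0 → (0xfe95a9cd>>0)&0x3fffff = 0x15a9cd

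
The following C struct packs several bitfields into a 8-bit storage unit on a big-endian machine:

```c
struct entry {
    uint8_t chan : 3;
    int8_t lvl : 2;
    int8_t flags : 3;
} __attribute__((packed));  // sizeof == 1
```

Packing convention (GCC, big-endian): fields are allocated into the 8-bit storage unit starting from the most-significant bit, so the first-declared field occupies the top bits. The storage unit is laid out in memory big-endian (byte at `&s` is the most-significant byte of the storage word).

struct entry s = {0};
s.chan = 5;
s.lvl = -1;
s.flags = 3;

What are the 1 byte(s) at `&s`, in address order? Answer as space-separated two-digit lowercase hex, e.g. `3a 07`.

chan:3 = 5 → 0x5 << 5 → word 0xa0
lvl:2 = -1 → 0x3 << 3 → word 0xb8
flags:3 = 3 → 0x3 << 0 → word 0xbb
word = 0xbb → big-endian bytes:
  [0]=0xbb

bb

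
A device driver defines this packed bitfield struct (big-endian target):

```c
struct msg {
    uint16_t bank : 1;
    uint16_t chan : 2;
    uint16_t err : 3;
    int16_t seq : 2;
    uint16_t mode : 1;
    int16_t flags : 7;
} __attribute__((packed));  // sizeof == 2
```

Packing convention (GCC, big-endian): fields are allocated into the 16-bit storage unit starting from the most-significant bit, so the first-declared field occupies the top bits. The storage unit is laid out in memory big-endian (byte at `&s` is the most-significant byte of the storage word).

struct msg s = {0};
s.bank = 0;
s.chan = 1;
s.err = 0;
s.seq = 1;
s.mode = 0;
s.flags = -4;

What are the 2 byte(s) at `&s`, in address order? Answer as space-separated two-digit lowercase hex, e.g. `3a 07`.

[15+:1] bank=0 & 0x1 = 0x0; word=0x0000
[13+:2] chan=1 & 0x3 = 0x1; word=0x2000
[10+:3] err=0 & 0x7 = 0x0; word=0x2000
[8+:2] seq=1 & 0x3 = 0x1; word=0x2100
[7+:1] mode=0 & 0x1 = 0x0; word=0x2100
[0+:7] flags=-4 & 0x7f = 0x7c; word=0x217c
word = 0x217c → big-endian bytes:
  [0]=0x21  [1]=0x7c

21 7c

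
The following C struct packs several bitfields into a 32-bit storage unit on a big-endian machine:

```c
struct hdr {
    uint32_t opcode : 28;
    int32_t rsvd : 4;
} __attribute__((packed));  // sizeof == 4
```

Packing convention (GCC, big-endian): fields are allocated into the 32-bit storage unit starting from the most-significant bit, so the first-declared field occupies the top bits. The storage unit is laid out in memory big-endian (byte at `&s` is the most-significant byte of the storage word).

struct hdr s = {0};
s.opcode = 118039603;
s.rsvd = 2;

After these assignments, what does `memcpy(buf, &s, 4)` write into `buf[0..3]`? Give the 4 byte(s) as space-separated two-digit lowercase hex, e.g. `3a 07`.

opcode (28b) val=118039603 bits=0x7092433 at bit 4: 0x70924330
rsvd (4b) val=2 bits=0x2 at bit 0: 0x70924332
word = 0x70924332 → big-endian bytes:
  [0]=0x70  [1]=0x92  [2]=0x43  [3]=0x32

70 92 43 32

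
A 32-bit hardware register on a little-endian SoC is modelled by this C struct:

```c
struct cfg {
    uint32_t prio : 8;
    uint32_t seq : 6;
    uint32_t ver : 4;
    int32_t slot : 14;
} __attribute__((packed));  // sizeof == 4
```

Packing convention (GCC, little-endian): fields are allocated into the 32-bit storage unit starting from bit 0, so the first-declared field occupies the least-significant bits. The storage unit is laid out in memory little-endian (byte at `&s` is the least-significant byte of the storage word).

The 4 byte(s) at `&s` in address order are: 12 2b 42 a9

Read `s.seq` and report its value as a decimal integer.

43

[0]=0x12 [1]=0x2b [2]=0x42 [3]=0xa9 (little-endian) → word 0xa9422b12
prio [0+:8] = (word>>0) & 0xff = 18
seq [8+:6] = (word>>8) & 0x3f = 43  ←
ver [14+:4] = (word>>14) & 0xf = 8
slot [18+:14] = (word>>18) & 0x3fff = 10832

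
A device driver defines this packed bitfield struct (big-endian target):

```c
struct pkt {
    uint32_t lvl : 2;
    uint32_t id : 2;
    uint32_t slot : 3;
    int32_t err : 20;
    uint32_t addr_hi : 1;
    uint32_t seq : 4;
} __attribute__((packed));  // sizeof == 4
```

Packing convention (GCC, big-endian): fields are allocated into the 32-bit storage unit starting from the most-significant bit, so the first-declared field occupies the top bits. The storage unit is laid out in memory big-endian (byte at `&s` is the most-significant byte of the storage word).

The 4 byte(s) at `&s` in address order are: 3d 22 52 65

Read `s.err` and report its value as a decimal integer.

-453997

[0]=0x3d [1]=0x22 [2]=0x52 [3]=0x65 (big-endian) → word 0x3d225265
lvl [30+:2] = (word>>30) & 0x3 = 0
id [28+:2] = (word>>28) & 0x3 = 3
slot [25+:3] = (word>>25) & 0x7 = 6
err [5+:20] = (word>>5) & 0xfffff = 594579  ←
addr_hi [4+:1] = (word>>4) & 0x1 = 0
seq [0+:4] = (word>>0) & 0xf = 5
err signed 20b, MSB=1: 594579 - 1048576 = -453997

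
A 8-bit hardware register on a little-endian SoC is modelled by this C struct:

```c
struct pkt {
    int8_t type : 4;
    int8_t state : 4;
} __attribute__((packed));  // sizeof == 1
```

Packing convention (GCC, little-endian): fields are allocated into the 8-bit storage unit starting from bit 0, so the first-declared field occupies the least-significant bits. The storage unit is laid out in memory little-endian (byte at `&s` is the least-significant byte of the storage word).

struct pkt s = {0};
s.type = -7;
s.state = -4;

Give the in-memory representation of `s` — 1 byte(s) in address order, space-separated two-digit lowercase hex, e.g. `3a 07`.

c9

type (4b) val=-7 bits=0x9 at bit 0: 0x09
state (4b) val=-4 bits=0xc at bit 4: 0xc9
word = 0xc9 → little-endian bytes:
  [0]=0xc9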